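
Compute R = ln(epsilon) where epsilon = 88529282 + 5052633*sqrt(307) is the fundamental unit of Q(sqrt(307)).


epsilon = 88529282 + 5052633*sqrt(307)
= 1.7706e+08
R = ln(1.7706e+08)
= 18.9920

18.9920


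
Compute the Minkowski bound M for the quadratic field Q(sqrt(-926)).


d = -926, d mod 4 = 2, so disc(K) = 4d = -3704; |disc(K)| = 3704
Imaginary quadratic field, so n = 2, s = r2 = 1, r1 = 0
M = (n!/n^n) * (4/pi)^s * sqrt(|disc(K)|) = (2!/2^2) * (4/pi)^1 * sqrt(3704)
= 0.5 * 1.273240 * 60.860496
= 38.7450

38.7450


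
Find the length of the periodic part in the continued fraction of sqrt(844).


Run the CF algorithm for sqrt(844).
a_0 = floor(sqrt(844)) = 29; set m_0=0, q_0=1.
Recurrence: m' = q*a - m,  q' = (d - m'^2)/q,  a' = floor((a_0 + m')/q').
  step 1: m=29, q=3, a=19
  step 2: m=28, q=20, a=2
  step 3: m=12, q=35, a=1
  step 4: m=23, q=9, a=5
  step 5: m=22, q=40, a=1
  step 6: m=18, q=13, a=3
  step 7: m=21, q=31, a=1
  step 8: m=10, q=24, a=1
  step 9: m=14, q=27, a=1
  step 10: m=13, q=25, a=1
  step 11: m=12, q=28, a=1
  step 12: m=16, q=21, a=2
  step 13: m=26, q=8, a=6
  step 14: m=22, q=45, a=1
  step 15: m=23, q=7, a=7
  step 16: m=26, q=24, a=2
  step 17: m=22, q=15, a=3
  step 18: m=23, q=21, a=2
  step 19: m=19, q=23, a=2
  step 20: m=27, q=5, a=11
  step 21: m=28, q=12, a=4
  step 22: m=20, q=37, a=1
  step 23: m=17, q=15, a=3
  step 24: m=28, q=4, a=14
  step 25: m=28, q=15, a=3
  step 26: m=17, q=37, a=1
  step 27: m=20, q=12, a=4
  step 28: m=28, q=5, a=11
  step 29: m=27, q=23, a=2
  step 30: m=19, q=21, a=2
  step 31: m=23, q=15, a=3
  step 32: m=22, q=24, a=2
  step 33: m=26, q=7, a=7
  step 34: m=23, q=45, a=1
  step 35: m=22, q=8, a=6
  step 36: m=26, q=21, a=2
  step 37: m=16, q=28, a=1
  step 38: m=12, q=25, a=1
  step 39: m=13, q=27, a=1
  step 40: m=14, q=24, a=1
  step 41: m=10, q=31, a=1
  step 42: m=21, q=13, a=3
  step 43: m=18, q=40, a=1
  step 44: m=22, q=9, a=5
  step 45: m=23, q=35, a=1
  step 46: m=12, q=20, a=2
  step 47: m=28, q=3, a=19
  step 48: m=29, q=1, a=58
a_48 = 2*a_0 = 58, so the period closes here.
sqrt(844) = [29; 19, 2, 1, 5, 1, 3, 1, 1, 1, 1, 1, 2, 6, 1, 7, 2, 3, 2, 2, 11, 4, 1, 3, 14, 3, 1, 4, 11, 2, 2, 3, 2, 7, 1, 6, 2, 1, 1, 1, 1, 1, 3, 1, 5, 1, 2, 19, 58]
Period length = 48

48


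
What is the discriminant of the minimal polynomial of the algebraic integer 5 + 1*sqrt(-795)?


The element 5 + 1*sqrt(-795) has minimal polynomial:
x^2 - 10*x + 820
Discriminant = (-10)^2 - 4*(820)
= 100 - 3280
= -3180

-3180


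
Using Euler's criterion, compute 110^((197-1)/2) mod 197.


p = 197 is prime and the exponent is (p-1)/2 = 98, so by Euler's criterion 110^98 = (110/197) = +1 or -1 mod 197.
Compute by square-and-multiply:
  98 = 64 + 32 + 2 (binary 1100010)
  Repeated squaring mod 197: 110^1 = 110, 110^2 = 83, 110^4 = 191, 110^8 = 36, 110^16 = 114, 110^32 = 191, 110^64 = 36
  110^98 = 110^64 * 110^32 * 110^2 = 36 * 191 * 83 mod 197
    36 * 191 = 6876 = 178 mod 197
    178 * 83 = 14774 = 196 mod 197
  110^98 = 196 mod 197
Result 196 = p - 1 = -1 mod 197: 110 is a quadratic non-residue mod 197. As a residue in [0, p-1] the value is 196.
110^98 mod 197 = 196

196


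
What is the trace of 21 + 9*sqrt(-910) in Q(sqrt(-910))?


Tr(a + b*sqrt(d)) = (a + b*sqrt(d)) + (a - b*sqrt(d)) = 2a
= 2 * (21)
= 42

42


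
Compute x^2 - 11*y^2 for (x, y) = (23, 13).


x^2 - d*y^2
= 23^2 - 11*13^2
= 529 - 1859
= -1330

-1330


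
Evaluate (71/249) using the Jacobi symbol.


Compute (71/249) via quadratic reciprocity:
  reciprocity: (71/249) -> +(249/71)
  reduce: (36/71)
  pull out 2: (2/71) = +1  (since 71 mod 8 = 7)
  pull out 2: (2/71) = +1  (since 71 mod 8 = 7)
  reciprocity: (9/71) -> +(71/9)
  reduce: (8/9)
  pull out 2: (2/9) = +1  (since 9 mod 8 = 1)
  pull out 2: (2/9) = +1  (since 9 mod 8 = 1)
  pull out 2: (2/9) = +1  (since 9 mod 8 = 1)
  (1/9) = 1
Product of signs = 1

1


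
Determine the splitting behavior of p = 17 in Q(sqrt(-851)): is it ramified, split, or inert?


K = Q(sqrt(-851)). Since d mod 4 = 1, disc(K) = -851.
Check p | disc: -851 mod 17 = 16.
p does not divide disc. Compute Legendre symbol (d/p):
16^((17-1)/2) mod 17 = 1
(d/p) = 1, so p splits: (p) = P*P' with e=1, f=1, g=2.
Therefore p is split.

split


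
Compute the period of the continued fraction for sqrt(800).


Run the CF algorithm for sqrt(800).
a_0 = floor(sqrt(800)) = 28; set m_0=0, q_0=1.
Recurrence: m' = q*a - m,  q' = (d - m'^2)/q,  a' = floor((a_0 + m')/q').
  step 1: m=28, q=16, a=3
  step 2: m=20, q=25, a=1
  step 3: m=5, q=31, a=1
  step 4: m=26, q=4, a=13
  step 5: m=26, q=31, a=1
  step 6: m=5, q=25, a=1
  step 7: m=20, q=16, a=3
  step 8: m=28, q=1, a=56
a_8 = 2*a_0 = 56, so the period closes here.
sqrt(800) = [28; 3, 1, 1, 13, 1, 1, 3, 56]
Period length = 8

8


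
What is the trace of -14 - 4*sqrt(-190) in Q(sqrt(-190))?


Tr(a + b*sqrt(d)) = (a + b*sqrt(d)) + (a - b*sqrt(d)) = 2a
= 2 * (-14)
= -28

-28


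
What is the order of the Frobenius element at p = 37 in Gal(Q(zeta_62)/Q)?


The Frobenius at p in Gal(Q(zeta_n)/Q) = (Z/nZ)* is the class of p, so its order is ord_62(37), the smallest k >= 1 with 37^k = 1 mod 62.
n = 62 = 2 * 31, phi(62) = 30; the order divides phi(n).
Divisors of 30: 1, 2, 3, 5, 6, 10, 15, 30
Repeated squaring mod 62: 37^1 = 37, 37^2 = 5, 37^4 = 25, 37^8 = 5, 37^16 = 25
Test divisors in increasing order:
  k=1: 37^1 = 37 mod 62
  k=2: 37^2 = 5 mod 62
  k=3: 37^3 = 5 * 37 = 61 mod 62
  k=5: 37^5 = 25 * 37 = 57 mod 62
  k=6: 37^6 = 25 * 5 = 1 mod 62  <- first divisor giving 1
Order = 6

6


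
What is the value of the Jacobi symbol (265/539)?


Compute (265/539) via quadratic reciprocity:
  reciprocity: (265/539) -> +(539/265)
  reduce: (9/265)
  reciprocity: (9/265) -> +(265/9)
  reduce: (4/9)
  pull out 2: (2/9) = +1  (since 9 mod 8 = 1)
  pull out 2: (2/9) = +1  (since 9 mod 8 = 1)
  (1/9) = 1
Product of signs = 1

1


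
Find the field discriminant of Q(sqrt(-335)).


For K = Q(sqrt(d)) with d squarefree: disc(K) = d if d = 1 mod 4, and disc(K) = 4d if d = 2 or 3 mod 4.
Here d = -335, and d mod 4 = 1.
d = 1 mod 4 (O_K = Z[(1+sqrt(d))/2]), so disc(K) = d = -335

-335


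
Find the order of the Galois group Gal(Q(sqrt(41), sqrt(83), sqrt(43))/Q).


The 3 square roots of distinct primes are multiplicatively independent over Q,
so [K:Q] = 2^3 and Gal(K/Q) is isomorphic to (Z/2Z)^3.
|Gal| = 2^3 = 8

8


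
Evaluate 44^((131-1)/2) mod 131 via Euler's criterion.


p = 131 is prime and the exponent is (p-1)/2 = 65, so by Euler's criterion 44^65 = (44/131) = +1 or -1 mod 131.
Compute by square-and-multiply:
  65 = 64 + 1 (binary 1000001)
  Repeated squaring mod 131: 44^1 = 44, 44^2 = 102, 44^4 = 55, 44^8 = 12, 44^16 = 13, 44^32 = 38, 44^64 = 3
  44^65 = 44^64 * 44^1 = 3 * 44 mod 131
    3 * 44 = 132 = 1 mod 131
  44^65 = 1 mod 131
Result 1: 44 is a quadratic residue mod 131.
44^65 mod 131 = 1

1


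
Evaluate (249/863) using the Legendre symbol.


p = 863 is prime, so compute (249/863) with the reciprocity algorithm (Jacobi-symbol steps: pull out 2s via (2/n), flip via reciprocity, reduce):
  reciprocity: (249/863) -> +(863/249)
  reduce: (116/249)
  pull out 2: (2/249) = +1  (since 249 mod 8 = 1)
  pull out 2: (2/249) = +1  (since 249 mod 8 = 1)
  reciprocity: (29/249) -> +(249/29)
  reduce: (17/29)
  reciprocity: (17/29) -> +(29/17)
  reduce: (12/17)
  pull out 2: (2/17) = +1  (since 17 mod 8 = 1)
  pull out 2: (2/17) = +1  (since 17 mod 8 = 1)
  reciprocity: (3/17) -> +(17/3)
  reduce: (2/3)
  pull out 2: (2/3) = -1  (since 3 mod 8 = 3)
  (1/3) = 1
Product of signs = -1
(249/863) = -1

-1


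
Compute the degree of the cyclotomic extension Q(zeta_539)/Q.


The degree equals Euler's totient phi(539).
539 = 7^2 * 11
phi(539) = 420

420


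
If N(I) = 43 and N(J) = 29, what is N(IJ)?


N(IJ) = N(I) * N(J)
= 43 * 29
= 1247

1247


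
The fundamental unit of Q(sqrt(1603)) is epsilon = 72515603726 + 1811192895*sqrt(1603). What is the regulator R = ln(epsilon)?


epsilon = 72515603726 + 1811192895*sqrt(1603)
= 1.4503e+11
R = ln(1.4503e+11)
= 25.7002

25.7002


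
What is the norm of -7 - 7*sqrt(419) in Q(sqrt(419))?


N(a + b*sqrt(d)) = a^2 - d*b^2
= (-7)^2 - (419)*(-7)^2
= 49 - 20531
= -20482

-20482


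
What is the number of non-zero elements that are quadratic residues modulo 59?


For prime p, the number of non-zero quadratic residues is (p-1)/2.
= (59-1)/2
= 29

29


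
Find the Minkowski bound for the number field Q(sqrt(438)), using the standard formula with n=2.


d = 438, d mod 4 = 2, so disc(K) = 4d = 1752; |disc(K)| = 1752
Real quadratic field, so n = 2, s = r2 = 0, r1 = 2
M = (n!/n^n) * (4/pi)^s * sqrt(|disc(K)|) = (2!/2^2) * (4/pi)^0 * sqrt(1752)
= 0.5 * 1.000000 * 41.856899
= 20.9284

20.9284


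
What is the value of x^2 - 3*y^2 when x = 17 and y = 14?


x^2 - d*y^2
= 17^2 - 3*14^2
= 289 - 588
= -299

-299


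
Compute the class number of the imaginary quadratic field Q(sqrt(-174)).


K = Q(sqrt(-174)). d mod 4 = 2, so D = disc(K) = 4d = -696
h(K) equals the number of primitive reduced positive-definite forms (a, b, c) = a*x^2 + b*x*y + c*y^2 with b^2 - 4ac = D,
where reduced means |b| <= a <= c, with b >= 0 whenever |b| = a or a = c, and primitive means gcd(a, b, c) = 1.
Reduced forces 3a^2 <= |D| = 696, so 1 <= a <= 15; b must have the parity of D, and c = (b^2 - D)/(4a) must be an integer >= a.
Enumerate a = 1..15, b in [-a, a]:
  a=1: (1, 0, 174)  [1]
  a=2: (2, 0, 87)  [1]
  a=3: (3, 0, 58)  [1]
  a=4: none
  a=5: (5, -2, 35), (5, 2, 35)  [2]
  a=6: (6, 0, 29)  [1]
  a=7: (7, -2, 25), (7, 2, 25)  [2]
  a=8..9: none
  a=10: (10, -8, 19), (10, 8, 19)  [2]
  a=11..13: none
  a=14: (14, -12, 15), (14, 12, 15)  [2]
  a=15: none
Total reduced forms: 1 + 1 + 1 + 2 + 1 + 2 + 2 + 2 = 12
h = 12

12


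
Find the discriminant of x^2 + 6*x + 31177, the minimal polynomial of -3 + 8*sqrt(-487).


The element -3 + 8*sqrt(-487) has minimal polynomial:
x^2 + 6*x + 31177
Discriminant = (6)^2 - 4*(31177)
= 36 - 124708
= -124672

-124672


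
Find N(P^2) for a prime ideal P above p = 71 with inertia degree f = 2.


N(P^a) = p^(a*f)
= 71^(2*2)
= 71^4
= 25411681

25411681


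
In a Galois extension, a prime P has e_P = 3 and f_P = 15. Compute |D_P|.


|D_P| = e * f
= 3 * 15
= 45

45


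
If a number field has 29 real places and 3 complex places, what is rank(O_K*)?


By Dirichlet's unit theorem:
rank = r1 + r2 - 1
= 29 + 3 - 1
= 31

31


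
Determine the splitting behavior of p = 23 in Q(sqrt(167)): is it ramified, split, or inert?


K = Q(sqrt(167)). Since d mod 4 = 3, disc(K) = 668.
Check p | disc: 668 mod 23 = 1.
p does not divide disc. Compute Legendre symbol (d/p):
6^((23-1)/2) mod 23 = 1
(d/p) = 1, so p splits: (p) = P*P' with e=1, f=1, g=2.
Therefore p is split.

split


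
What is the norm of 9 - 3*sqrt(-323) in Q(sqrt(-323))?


N(a + b*sqrt(d)) = a^2 - d*b^2
= (9)^2 - (-323)*(-3)^2
= 81 + 2907
= 2988

2988


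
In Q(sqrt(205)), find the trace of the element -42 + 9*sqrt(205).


Tr(a + b*sqrt(d)) = (a + b*sqrt(d)) + (a - b*sqrt(d)) = 2a
= 2 * (-42)
= -84

-84


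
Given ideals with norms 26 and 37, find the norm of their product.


N(IJ) = N(I) * N(J)
= 26 * 37
= 962

962


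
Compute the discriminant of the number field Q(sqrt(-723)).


For K = Q(sqrt(d)) with d squarefree: disc(K) = d if d = 1 mod 4, and disc(K) = 4d if d = 2 or 3 mod 4.
Here d = -723, and d mod 4 = 1.
d = 1 mod 4 (O_K = Z[(1+sqrt(d))/2]), so disc(K) = d = -723

-723


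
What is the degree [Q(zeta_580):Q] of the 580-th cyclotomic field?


The degree equals Euler's totient phi(580).
580 = 2^2 * 5 * 29
phi(580) = 224

224


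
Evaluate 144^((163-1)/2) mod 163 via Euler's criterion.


p = 163 is prime and the exponent is (p-1)/2 = 81, so by Euler's criterion 144^81 = (144/163) = +1 or -1 mod 163.
Compute by square-and-multiply:
  81 = 64 + 16 + 1 (binary 1010001)
  Repeated squaring mod 163: 144^1 = 144, 144^2 = 35, 144^4 = 84, 144^8 = 47, 144^16 = 90, 144^32 = 113, 144^64 = 55
  144^81 = 144^64 * 144^16 * 144^1 = 55 * 90 * 144 mod 163
    55 * 90 = 4950 = 60 mod 163
    60 * 144 = 8640 = 1 mod 163
  144^81 = 1 mod 163
Result 1: 144 is a quadratic residue mod 163.
144^81 mod 163 = 1

1


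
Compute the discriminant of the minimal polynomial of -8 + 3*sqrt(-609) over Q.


The element -8 + 3*sqrt(-609) has minimal polynomial:
x^2 + 16*x + 5545
Discriminant = (16)^2 - 4*(5545)
= 256 - 22180
= -21924

-21924


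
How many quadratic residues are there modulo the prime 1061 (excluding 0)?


For prime p, the number of non-zero quadratic residues is (p-1)/2.
= (1061-1)/2
= 530

530


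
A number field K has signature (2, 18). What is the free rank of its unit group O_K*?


By Dirichlet's unit theorem:
rank = r1 + r2 - 1
= 2 + 18 - 1
= 19

19


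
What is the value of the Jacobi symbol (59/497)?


Compute (59/497) via quadratic reciprocity:
  reciprocity: (59/497) -> +(497/59)
  reduce: (25/59)
  reciprocity: (25/59) -> +(59/25)
  reduce: (9/25)
  reciprocity: (9/25) -> +(25/9)
  reduce: (7/9)
  reciprocity: (7/9) -> +(9/7)
  reduce: (2/7)
  pull out 2: (2/7) = +1  (since 7 mod 8 = 7)
  (1/7) = 1
Product of signs = 1

1


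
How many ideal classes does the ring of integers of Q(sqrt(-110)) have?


K = Q(sqrt(-110)). d mod 4 = 2, so D = disc(K) = 4d = -440
h(K) equals the number of primitive reduced positive-definite forms (a, b, c) = a*x^2 + b*x*y + c*y^2 with b^2 - 4ac = D,
where reduced means |b| <= a <= c, with b >= 0 whenever |b| = a or a = c, and primitive means gcd(a, b, c) = 1.
Reduced forces 3a^2 <= |D| = 440, so 1 <= a <= 12; b must have the parity of D, and c = (b^2 - D)/(4a) must be an integer >= a.
Enumerate a = 1..12, b in [-a, a]:
  a=1: (1, 0, 110)  [1]
  a=2: (2, 0, 55)  [1]
  a=3: (3, -2, 37), (3, 2, 37)  [2]
  a=4: none
  a=5: (5, 0, 22)  [1]
  a=6: (6, -4, 19), (6, 4, 19)  [2]
  a=7: (7, -6, 17), (7, 6, 17)  [2]
  a=8: none
  a=9: (9, -8, 14), (9, 8, 14)  [2]
  a=10: (10, 0, 11)  [1]
  a=11..12: none
Total reduced forms: 1 + 1 + 2 + 1 + 2 + 2 + 2 + 1 = 12
h = 12

12


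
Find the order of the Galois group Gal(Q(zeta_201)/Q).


|Gal(Q(zeta_201)/Q)| = phi(201)
= 132

132


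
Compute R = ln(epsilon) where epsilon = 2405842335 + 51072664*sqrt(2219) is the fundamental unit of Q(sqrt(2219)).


epsilon = 2405842335 + 51072664*sqrt(2219)
= 4.8117e+09
R = ln(4.8117e+09)
= 22.2943

22.2943


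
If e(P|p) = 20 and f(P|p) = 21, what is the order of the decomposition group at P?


|D_P| = e * f
= 20 * 21
= 420

420


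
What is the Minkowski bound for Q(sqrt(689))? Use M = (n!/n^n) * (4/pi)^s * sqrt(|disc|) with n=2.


d = 689, d mod 4 = 1, so disc(K) = d = 689; |disc(K)| = 689
Real quadratic field, so n = 2, s = r2 = 0, r1 = 2
M = (n!/n^n) * (4/pi)^s * sqrt(|disc(K)|) = (2!/2^2) * (4/pi)^0 * sqrt(689)
= 0.5 * 1.000000 * 26.248809
= 13.1244

13.1244


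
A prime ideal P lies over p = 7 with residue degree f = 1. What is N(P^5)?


N(P^a) = p^(a*f)
= 7^(5*1)
= 7^5
= 16807

16807


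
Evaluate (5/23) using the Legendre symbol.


p = 23 is prime, so compute (5/23) with the reciprocity algorithm (Jacobi-symbol steps: pull out 2s via (2/n), flip via reciprocity, reduce):
  reciprocity: (5/23) -> +(23/5)
  reduce: (3/5)
  reciprocity: (3/5) -> +(5/3)
  reduce: (2/3)
  pull out 2: (2/3) = -1  (since 3 mod 8 = 3)
  (1/3) = 1
Product of signs = -1
(5/23) = -1

-1


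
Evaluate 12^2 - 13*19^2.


x^2 - d*y^2
= 12^2 - 13*19^2
= 144 - 4693
= -4549

-4549


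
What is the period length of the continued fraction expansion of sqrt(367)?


Run the CF algorithm for sqrt(367).
a_0 = floor(sqrt(367)) = 19; set m_0=0, q_0=1.
Recurrence: m' = q*a - m,  q' = (d - m'^2)/q,  a' = floor((a_0 + m')/q').
  step 1: m=19, q=6, a=6
  step 2: m=17, q=13, a=2
  step 3: m=9, q=22, a=1
  step 4: m=13, q=9, a=3
  step 5: m=14, q=19, a=1
  step 6: m=5, q=18, a=1
  step 7: m=13, q=11, a=2
  step 8: m=9, q=26, a=1
  step 9: m=17, q=3, a=12
  step 10: m=19, q=2, a=19
  step 11: m=19, q=3, a=12
  step 12: m=17, q=26, a=1
  step 13: m=9, q=11, a=2
  step 14: m=13, q=18, a=1
  step 15: m=5, q=19, a=1
  step 16: m=14, q=9, a=3
  step 17: m=13, q=22, a=1
  step 18: m=9, q=13, a=2
  step 19: m=17, q=6, a=6
  step 20: m=19, q=1, a=38
a_20 = 2*a_0 = 38, so the period closes here.
sqrt(367) = [19; 6, 2, 1, 3, 1, 1, 2, 1, 12, 19, 12, 1, 2, 1, 1, 3, 1, 2, 6, 38]
Period length = 20

20


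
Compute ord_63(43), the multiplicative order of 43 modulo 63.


We want ord_63(43), the smallest k >= 1 with 43^k = 1 mod 63.
n = 63 = 3^2 * 7, phi(63) = 36; the order divides phi(n).
Divisors of 36: 1, 2, 3, 4, 6, 9, 12, 18, 36
Repeated squaring mod 63: 43^1 = 43, 43^2 = 22, 43^4 = 43, 43^8 = 22, 43^16 = 43, 43^32 = 22
Test divisors in increasing order:
  k=1: 43^1 = 43 mod 63
  k=2: 43^2 = 22 mod 63
  k=3: 43^3 = 22 * 43 = 1 mod 63  <- first divisor giving 1
Order = 3

3


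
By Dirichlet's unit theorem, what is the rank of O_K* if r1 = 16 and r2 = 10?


By Dirichlet's unit theorem:
rank = r1 + r2 - 1
= 16 + 10 - 1
= 25

25


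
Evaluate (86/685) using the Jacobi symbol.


Compute (86/685) via quadratic reciprocity:
  pull out 2: (2/685) = -1  (since 685 mod 8 = 5)
  reciprocity: (43/685) -> +(685/43)
  reduce: (40/43)
  pull out 2: (2/43) = -1  (since 43 mod 8 = 3)
  pull out 2: (2/43) = -1  (since 43 mod 8 = 3)
  pull out 2: (2/43) = -1  (since 43 mod 8 = 3)
  reciprocity: (5/43) -> +(43/5)
  reduce: (3/5)
  reciprocity: (3/5) -> +(5/3)
  reduce: (2/3)
  pull out 2: (2/3) = -1  (since 3 mod 8 = 3)
  (1/3) = 1
Product of signs = -1

-1


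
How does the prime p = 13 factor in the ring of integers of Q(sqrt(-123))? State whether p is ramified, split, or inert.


K = Q(sqrt(-123)). Since d mod 4 = 1, disc(K) = -123.
Check p | disc: -123 mod 13 = 7.
p does not divide disc. Compute Legendre symbol (d/p):
7^((13-1)/2) mod 13 = -1
(d/p) = -1, so p is inert: (p) stays prime with e=1, f=2, g=1.
Therefore p is inert.

inert


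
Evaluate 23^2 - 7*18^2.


x^2 - d*y^2
= 23^2 - 7*18^2
= 529 - 2268
= -1739

-1739


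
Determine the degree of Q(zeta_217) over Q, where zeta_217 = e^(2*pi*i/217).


The degree equals Euler's totient phi(217).
217 = 7 * 31
phi(217) = 180

180


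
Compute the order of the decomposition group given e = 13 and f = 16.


|D_P| = e * f
= 13 * 16
= 208

208


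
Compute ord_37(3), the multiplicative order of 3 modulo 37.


We want ord_37(3), the smallest k >= 1 with 3^k = 1 mod 37.
n = 37 = 37, phi(37) = 36; the order divides phi(n).
Divisors of 36: 1, 2, 3, 4, 6, 9, 12, 18, 36
Repeated squaring mod 37: 3^1 = 3, 3^2 = 9, 3^4 = 7, 3^8 = 12, 3^16 = 33, 3^32 = 16
Test divisors in increasing order:
  k=1: 3^1 = 3 mod 37
  k=2: 3^2 = 9 mod 37
  k=3: 3^3 = 9 * 3 = 27 mod 37
  k=4: 3^4 = 7 mod 37
  k=6: 3^6 = 7 * 9 = 26 mod 37
  k=9: 3^9 = 12 * 3 = 36 mod 37
  k=12: 3^12 = 12 * 7 = 10 mod 37
  k=18: 3^18 = 33 * 9 = 1 mod 37  <- first divisor giving 1
Order = 18

18


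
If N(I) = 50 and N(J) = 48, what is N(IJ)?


N(IJ) = N(I) * N(J)
= 50 * 48
= 2400

2400


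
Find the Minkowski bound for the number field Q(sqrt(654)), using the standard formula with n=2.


d = 654, d mod 4 = 2, so disc(K) = 4d = 2616; |disc(K)| = 2616
Real quadratic field, so n = 2, s = r2 = 0, r1 = 2
M = (n!/n^n) * (4/pi)^s * sqrt(|disc(K)|) = (2!/2^2) * (4/pi)^0 * sqrt(2616)
= 0.5 * 1.000000 * 51.146847
= 25.5734

25.5734


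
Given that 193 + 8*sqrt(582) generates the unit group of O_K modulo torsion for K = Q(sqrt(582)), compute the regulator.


epsilon = 193 + 8*sqrt(582)
= 385.9974
R = ln(385.9974)
= 5.9558

5.9558


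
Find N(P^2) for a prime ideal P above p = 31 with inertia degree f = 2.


N(P^a) = p^(a*f)
= 31^(2*2)
= 31^4
= 923521

923521


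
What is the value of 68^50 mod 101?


p = 101 is prime and the exponent is (p-1)/2 = 50, so by Euler's criterion 68^50 = (68/101) = +1 or -1 mod 101.
Compute by square-and-multiply:
  50 = 32 + 16 + 2 (binary 110010)
  Repeated squaring mod 101: 68^1 = 68, 68^2 = 79, 68^4 = 80, 68^8 = 37, 68^16 = 56, 68^32 = 5
  68^50 = 68^32 * 68^16 * 68^2 = 5 * 56 * 79 mod 101
    5 * 56 = 280 = 78 mod 101
    78 * 79 = 6162 = 1 mod 101
  68^50 = 1 mod 101
Result 1: 68 is a quadratic residue mod 101.
68^50 mod 101 = 1

1


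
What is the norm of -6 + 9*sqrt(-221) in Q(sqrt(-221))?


N(a + b*sqrt(d)) = a^2 - d*b^2
= (-6)^2 - (-221)*(9)^2
= 36 + 17901
= 17937

17937


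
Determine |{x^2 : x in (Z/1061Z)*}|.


For prime p, the number of non-zero quadratic residues is (p-1)/2.
= (1061-1)/2
= 530

530


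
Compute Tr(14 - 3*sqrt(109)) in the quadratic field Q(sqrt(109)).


Tr(a + b*sqrt(d)) = (a + b*sqrt(d)) + (a - b*sqrt(d)) = 2a
= 2 * (14)
= 28

28


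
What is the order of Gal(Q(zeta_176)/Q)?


|Gal(Q(zeta_176)/Q)| = phi(176)
= 80

80


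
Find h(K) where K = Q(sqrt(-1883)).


K = Q(sqrt(-1883)). d mod 4 = 1, so D = disc(K) = d = -1883
h(K) equals the number of primitive reduced positive-definite forms (a, b, c) = a*x^2 + b*x*y + c*y^2 with b^2 - 4ac = D,
where reduced means |b| <= a <= c, with b >= 0 whenever |b| = a or a = c, and primitive means gcd(a, b, c) = 1.
Reduced forces 3a^2 <= |D| = 1883, so 1 <= a <= 25; b must have the parity of D, and c = (b^2 - D)/(4a) must be an integer >= a.
Enumerate a = 1..25, b in [-a, a]:
  a=1: (1, 1, 471)  [1]
  a=2: none
  a=3: (3, -1, 157), (3, 1, 157)  [2]
  a=4..6: none
  a=7: (7, 7, 69)  [1]
  a=8: none
  a=9: (9, -5, 53), (9, 5, 53)  [2]
  a=10: none
  a=11: (11, -3, 43), (11, 3, 43)  [2]
  a=12..16: none
  a=17: (17, -15, 31), (17, 15, 31)  [2]
  a=18: none
  a=19: (19, -13, 27), (19, 13, 27)  [2]
  a=20: none
  a=21: (21, -7, 23), (21, 7, 23)  [2]
  a=22..25: none
Total reduced forms: 1 + 2 + 1 + 2 + 2 + 2 + 2 + 2 = 14
h = 14

14


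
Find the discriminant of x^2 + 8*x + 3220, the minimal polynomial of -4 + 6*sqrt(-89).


The element -4 + 6*sqrt(-89) has minimal polynomial:
x^2 + 8*x + 3220
Discriminant = (8)^2 - 4*(3220)
= 64 - 12880
= -12816

-12816


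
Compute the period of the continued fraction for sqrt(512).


Run the CF algorithm for sqrt(512).
a_0 = floor(sqrt(512)) = 22; set m_0=0, q_0=1.
Recurrence: m' = q*a - m,  q' = (d - m'^2)/q,  a' = floor((a_0 + m')/q').
  step 1: m=22, q=28, a=1
  step 2: m=6, q=17, a=1
  step 3: m=11, q=23, a=1
  step 4: m=12, q=16, a=2
  step 5: m=20, q=7, a=6
  step 6: m=22, q=4, a=11
  step 7: m=22, q=7, a=6
  step 8: m=20, q=16, a=2
  step 9: m=12, q=23, a=1
  step 10: m=11, q=17, a=1
  step 11: m=6, q=28, a=1
  step 12: m=22, q=1, a=44
a_12 = 2*a_0 = 44, so the period closes here.
sqrt(512) = [22; 1, 1, 1, 2, 6, 11, 6, 2, 1, 1, 1, 44]
Period length = 12

12


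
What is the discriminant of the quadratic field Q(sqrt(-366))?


For K = Q(sqrt(d)) with d squarefree: disc(K) = d if d = 1 mod 4, and disc(K) = 4d if d = 2 or 3 mod 4.
Here d = -366, and d mod 4 = 2.
d = 2 mod 4, not 1 (O_K = Z[sqrt(d)]), so disc(K) = 4d = 4 * (-366) = -1464

-1464


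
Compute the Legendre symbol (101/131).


p = 131 is prime, so compute (101/131) with the reciprocity algorithm (Jacobi-symbol steps: pull out 2s via (2/n), flip via reciprocity, reduce):
  reciprocity: (101/131) -> +(131/101)
  reduce: (30/101)
  pull out 2: (2/101) = -1  (since 101 mod 8 = 5)
  reciprocity: (15/101) -> +(101/15)
  reduce: (11/15)
  reciprocity: (11/15) -> -(15/11)
  reduce: (4/11)
  pull out 2: (2/11) = -1  (since 11 mod 8 = 3)
  pull out 2: (2/11) = -1  (since 11 mod 8 = 3)
  (1/11) = 1
Product of signs = 1
(101/131) = 1

1


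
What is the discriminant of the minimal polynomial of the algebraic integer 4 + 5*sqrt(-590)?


The element 4 + 5*sqrt(-590) has minimal polynomial:
x^2 - 8*x + 14766
Discriminant = (-8)^2 - 4*(14766)
= 64 - 59064
= -59000

-59000


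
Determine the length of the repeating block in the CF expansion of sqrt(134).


Run the CF algorithm for sqrt(134).
a_0 = floor(sqrt(134)) = 11; set m_0=0, q_0=1.
Recurrence: m' = q*a - m,  q' = (d - m'^2)/q,  a' = floor((a_0 + m')/q').
  step 1: m=11, q=13, a=1
  step 2: m=2, q=10, a=1
  step 3: m=8, q=7, a=2
  step 4: m=6, q=14, a=1
  step 5: m=8, q=5, a=3
  step 6: m=7, q=17, a=1
  step 7: m=10, q=2, a=10
  step 8: m=10, q=17, a=1
  step 9: m=7, q=5, a=3
  step 10: m=8, q=14, a=1
  step 11: m=6, q=7, a=2
  step 12: m=8, q=10, a=1
  step 13: m=2, q=13, a=1
  step 14: m=11, q=1, a=22
a_14 = 2*a_0 = 22, so the period closes here.
sqrt(134) = [11; 1, 1, 2, 1, 3, 1, 10, 1, 3, 1, 2, 1, 1, 22]
Period length = 14

14


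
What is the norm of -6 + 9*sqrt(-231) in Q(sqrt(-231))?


N(a + b*sqrt(d)) = a^2 - d*b^2
= (-6)^2 - (-231)*(9)^2
= 36 + 18711
= 18747

18747


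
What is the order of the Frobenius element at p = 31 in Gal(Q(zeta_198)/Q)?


The Frobenius at p in Gal(Q(zeta_n)/Q) = (Z/nZ)* is the class of p, so its order is ord_198(31), the smallest k >= 1 with 31^k = 1 mod 198.
n = 198 = 2 * 3^2 * 11, phi(198) = 60; the order divides phi(n).
Divisors of 60: 1, 2, 3, 4, 5, 6, 10, 12, 15, 20, 30, 60
Repeated squaring mod 198: 31^1 = 31, 31^2 = 169, 31^4 = 49, 31^8 = 25, 31^16 = 31, 31^32 = 169
Test divisors in increasing order:
  k=1: 31^1 = 31 mod 198
  k=2: 31^2 = 169 mod 198
  k=3: 31^3 = 169 * 31 = 91 mod 198
  k=4: 31^4 = 49 mod 198
  k=5: 31^5 = 49 * 31 = 133 mod 198
  k=6: 31^6 = 49 * 169 = 163 mod 198
  k=10: 31^10 = 25 * 169 = 67 mod 198
  k=12: 31^12 = 25 * 49 = 37 mod 198
  k=15: 31^15 = 25 * 49 * 169 * 31 = 1 mod 198  <- first divisor giving 1
Order = 15

15


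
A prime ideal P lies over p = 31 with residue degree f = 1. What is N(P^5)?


N(P^a) = p^(a*f)
= 31^(5*1)
= 31^5
= 28629151

28629151


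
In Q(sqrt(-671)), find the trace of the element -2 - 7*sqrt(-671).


Tr(a + b*sqrt(d)) = (a + b*sqrt(d)) + (a - b*sqrt(d)) = 2a
= 2 * (-2)
= -4

-4


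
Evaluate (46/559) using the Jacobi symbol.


Compute (46/559) via quadratic reciprocity:
  pull out 2: (2/559) = +1  (since 559 mod 8 = 7)
  reciprocity: (23/559) -> -(559/23)
  reduce: (7/23)
  reciprocity: (7/23) -> -(23/7)
  reduce: (2/7)
  pull out 2: (2/7) = +1  (since 7 mod 8 = 7)
  (1/7) = 1
Product of signs = 1

1


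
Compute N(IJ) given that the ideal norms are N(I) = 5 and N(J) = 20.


N(IJ) = N(I) * N(J)
= 5 * 20
= 100

100


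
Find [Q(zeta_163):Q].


The degree equals Euler's totient phi(163).
163 = 163
phi(163) = 162

162


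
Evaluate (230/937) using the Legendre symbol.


p = 937 is prime, so compute (230/937) with the reciprocity algorithm (Jacobi-symbol steps: pull out 2s via (2/n), flip via reciprocity, reduce):
  pull out 2: (2/937) = +1  (since 937 mod 8 = 1)
  reciprocity: (115/937) -> +(937/115)
  reduce: (17/115)
  reciprocity: (17/115) -> +(115/17)
  reduce: (13/17)
  reciprocity: (13/17) -> +(17/13)
  reduce: (4/13)
  pull out 2: (2/13) = -1  (since 13 mod 8 = 5)
  pull out 2: (2/13) = -1  (since 13 mod 8 = 5)
  (1/13) = 1
Product of signs = 1
(230/937) = 1

1


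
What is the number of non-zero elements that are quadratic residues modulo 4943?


For prime p, the number of non-zero quadratic residues is (p-1)/2.
= (4943-1)/2
= 2471

2471


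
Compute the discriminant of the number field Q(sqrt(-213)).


For K = Q(sqrt(d)) with d squarefree: disc(K) = d if d = 1 mod 4, and disc(K) = 4d if d = 2 or 3 mod 4.
Here d = -213, and d mod 4 = 3.
d = 3 mod 4, not 1 (O_K = Z[sqrt(d)]), so disc(K) = 4d = 4 * (-213) = -852

-852


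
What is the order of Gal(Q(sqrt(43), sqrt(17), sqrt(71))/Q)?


The 3 square roots of distinct primes are multiplicatively independent over Q,
so [K:Q] = 2^3 and Gal(K/Q) is isomorphic to (Z/2Z)^3.
|Gal| = 2^3 = 8

8


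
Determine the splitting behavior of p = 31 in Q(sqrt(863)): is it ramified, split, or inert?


K = Q(sqrt(863)). Since d mod 4 = 3, disc(K) = 3452.
Check p | disc: 3452 mod 31 = 11.
p does not divide disc. Compute Legendre symbol (d/p):
26^((31-1)/2) mod 31 = -1
(d/p) = -1, so p is inert: (p) stays prime with e=1, f=2, g=1.
Therefore p is inert.

inert


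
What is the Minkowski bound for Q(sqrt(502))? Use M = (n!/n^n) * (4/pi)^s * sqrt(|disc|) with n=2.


d = 502, d mod 4 = 2, so disc(K) = 4d = 2008; |disc(K)| = 2008
Real quadratic field, so n = 2, s = r2 = 0, r1 = 2
M = (n!/n^n) * (4/pi)^s * sqrt(|disc(K)|) = (2!/2^2) * (4/pi)^0 * sqrt(2008)
= 0.5 * 1.000000 * 44.810713
= 22.4054

22.4054


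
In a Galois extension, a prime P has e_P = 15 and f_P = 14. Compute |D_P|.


|D_P| = e * f
= 15 * 14
= 210

210


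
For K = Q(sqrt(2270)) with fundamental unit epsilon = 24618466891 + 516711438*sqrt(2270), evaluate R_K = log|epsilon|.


epsilon = 24618466891 + 516711438*sqrt(2270)
= 4.9237e+10
R = ln(4.9237e+10)
= 24.6199

24.6199


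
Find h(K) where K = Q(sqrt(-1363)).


K = Q(sqrt(-1363)). d mod 4 = 1, so D = disc(K) = d = -1363
h(K) equals the number of primitive reduced positive-definite forms (a, b, c) = a*x^2 + b*x*y + c*y^2 with b^2 - 4ac = D,
where reduced means |b| <= a <= c, with b >= 0 whenever |b| = a or a = c, and primitive means gcd(a, b, c) = 1.
Reduced forces 3a^2 <= |D| = 1363, so 1 <= a <= 21; b must have the parity of D, and c = (b^2 - D)/(4a) must be an integer >= a.
Enumerate a = 1..21, b in [-a, a]:
  a=1: (1, 1, 341)  [1]
  a=2..6: none
  a=7: (7, -3, 49), (7, 3, 49)  [2]
  a=8..10: none
  a=11: (11, -1, 31), (11, 1, 31)  [2]
  a=12..18: none
  a=19: (19, 9, 19)  [1]
  a=20..21: none
Total reduced forms: 1 + 2 + 2 + 1 = 6
h = 6

6


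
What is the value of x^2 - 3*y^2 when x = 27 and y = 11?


x^2 - d*y^2
= 27^2 - 3*11^2
= 729 - 363
= 366

366


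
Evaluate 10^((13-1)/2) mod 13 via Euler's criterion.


p = 13 is prime and the exponent is (p-1)/2 = 6, so by Euler's criterion 10^6 = (10/13) = +1 or -1 mod 13.
Compute by square-and-multiply:
  6 = 4 + 2 (binary 110)
  Repeated squaring mod 13: 10^1 = 10, 10^2 = 9, 10^4 = 3
  10^6 = 10^4 * 10^2 = 3 * 9 mod 13
    3 * 9 = 27 = 1 mod 13
  10^6 = 1 mod 13
Result 1: 10 is a quadratic residue mod 13.
10^6 mod 13 = 1

1


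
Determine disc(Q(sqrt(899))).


For K = Q(sqrt(d)) with d squarefree: disc(K) = d if d = 1 mod 4, and disc(K) = 4d if d = 2 or 3 mod 4.
Here d = 899, and d mod 4 = 3.
d = 3 mod 4, not 1 (O_K = Z[sqrt(d)]), so disc(K) = 4d = 4 * (899) = 3596

3596


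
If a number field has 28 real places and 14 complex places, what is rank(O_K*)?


By Dirichlet's unit theorem:
rank = r1 + r2 - 1
= 28 + 14 - 1
= 41

41


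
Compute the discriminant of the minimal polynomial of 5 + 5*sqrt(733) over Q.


The element 5 + 5*sqrt(733) has minimal polynomial:
x^2 - 10*x - 18300
Discriminant = (-10)^2 - 4*(-18300)
= 100 + 73200
= 73300

73300


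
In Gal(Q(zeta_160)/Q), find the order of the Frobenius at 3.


The Frobenius at p in Gal(Q(zeta_n)/Q) = (Z/nZ)* is the class of p, so its order is ord_160(3), the smallest k >= 1 with 3^k = 1 mod 160.
n = 160 = 2^5 * 5, phi(160) = 64; the order divides phi(n).
Divisors of 64: 1, 2, 4, 8, 16, 32, 64
Repeated squaring mod 160: 3^1 = 3, 3^2 = 9, 3^4 = 81, 3^8 = 1, 3^16 = 1, 3^32 = 1, 3^64 = 1
Test divisors in increasing order:
  k=1: 3^1 = 3 mod 160
  k=2: 3^2 = 9 mod 160
  k=4: 3^4 = 81 mod 160
  k=8: 3^8 = 1 mod 160  <- first divisor giving 1
Order = 8

8


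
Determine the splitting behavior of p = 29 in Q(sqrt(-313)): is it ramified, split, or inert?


K = Q(sqrt(-313)). Since d mod 4 = 3, disc(K) = -1252.
Check p | disc: -1252 mod 29 = 24.
p does not divide disc. Compute Legendre symbol (d/p):
6^((29-1)/2) mod 29 = 1
(d/p) = 1, so p splits: (p) = P*P' with e=1, f=1, g=2.
Therefore p is split.

split


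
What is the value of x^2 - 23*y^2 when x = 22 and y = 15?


x^2 - d*y^2
= 22^2 - 23*15^2
= 484 - 5175
= -4691

-4691


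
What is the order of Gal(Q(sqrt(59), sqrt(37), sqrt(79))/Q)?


The 3 square roots of distinct primes are multiplicatively independent over Q,
so [K:Q] = 2^3 and Gal(K/Q) is isomorphic to (Z/2Z)^3.
|Gal| = 2^3 = 8

8


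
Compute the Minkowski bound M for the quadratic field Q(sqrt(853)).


d = 853, d mod 4 = 1, so disc(K) = d = 853; |disc(K)| = 853
Real quadratic field, so n = 2, s = r2 = 0, r1 = 2
M = (n!/n^n) * (4/pi)^s * sqrt(|disc(K)|) = (2!/2^2) * (4/pi)^0 * sqrt(853)
= 0.5 * 1.000000 * 29.206164
= 14.6031

14.6031


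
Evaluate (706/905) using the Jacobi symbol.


Compute (706/905) via quadratic reciprocity:
  pull out 2: (2/905) = +1  (since 905 mod 8 = 1)
  reciprocity: (353/905) -> +(905/353)
  reduce: (199/353)
  reciprocity: (199/353) -> +(353/199)
  reduce: (154/199)
  pull out 2: (2/199) = +1  (since 199 mod 8 = 7)
  reciprocity: (77/199) -> +(199/77)
  reduce: (45/77)
  reciprocity: (45/77) -> +(77/45)
  reduce: (32/45)
  pull out 2: (2/45) = -1  (since 45 mod 8 = 5)
  pull out 2: (2/45) = -1  (since 45 mod 8 = 5)
  pull out 2: (2/45) = -1  (since 45 mod 8 = 5)
  pull out 2: (2/45) = -1  (since 45 mod 8 = 5)
  pull out 2: (2/45) = -1  (since 45 mod 8 = 5)
  (1/45) = 1
Product of signs = -1

-1


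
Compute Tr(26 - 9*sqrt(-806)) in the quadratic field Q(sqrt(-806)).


Tr(a + b*sqrt(d)) = (a + b*sqrt(d)) + (a - b*sqrt(d)) = 2a
= 2 * (26)
= 52

52


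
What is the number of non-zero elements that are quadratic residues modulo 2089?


For prime p, the number of non-zero quadratic residues is (p-1)/2.
= (2089-1)/2
= 1044

1044


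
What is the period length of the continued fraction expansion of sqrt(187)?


Run the CF algorithm for sqrt(187).
a_0 = floor(sqrt(187)) = 13; set m_0=0, q_0=1.
Recurrence: m' = q*a - m,  q' = (d - m'^2)/q,  a' = floor((a_0 + m')/q').
  step 1: m=13, q=18, a=1
  step 2: m=5, q=9, a=2
  step 3: m=13, q=2, a=13
  step 4: m=13, q=9, a=2
  step 5: m=5, q=18, a=1
  step 6: m=13, q=1, a=26
a_6 = 2*a_0 = 26, so the period closes here.
sqrt(187) = [13; 1, 2, 13, 2, 1, 26]
Period length = 6

6


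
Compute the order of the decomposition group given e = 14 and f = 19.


|D_P| = e * f
= 14 * 19
= 266

266


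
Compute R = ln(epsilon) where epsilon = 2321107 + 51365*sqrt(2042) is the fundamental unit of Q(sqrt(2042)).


epsilon = 2321107 + 51365*sqrt(2042)
= 4.6422e+06
R = ln(4.6422e+06)
= 15.3507

15.3507


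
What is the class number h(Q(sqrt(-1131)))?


K = Q(sqrt(-1131)). d mod 4 = 1, so D = disc(K) = d = -1131
h(K) equals the number of primitive reduced positive-definite forms (a, b, c) = a*x^2 + b*x*y + c*y^2 with b^2 - 4ac = D,
where reduced means |b| <= a <= c, with b >= 0 whenever |b| = a or a = c, and primitive means gcd(a, b, c) = 1.
Reduced forces 3a^2 <= |D| = 1131, so 1 <= a <= 19; b must have the parity of D, and c = (b^2 - D)/(4a) must be an integer >= a.
Enumerate a = 1..19, b in [-a, a]:
  a=1: (1, 1, 283)  [1]
  a=2: none
  a=3: (3, 3, 95)  [1]
  a=4: none
  a=5: (5, -3, 57), (5, 3, 57)  [2]
  a=6..12: none
  a=13: (13, 13, 25)  [1]
  a=14: none
  a=15: (15, -3, 19), (15, 3, 19)  [2]
  a=16: none
  a=17: (17, 5, 17)  [1]
  a=18..19: none
Total reduced forms: 1 + 1 + 2 + 1 + 2 + 1 = 8
h = 8

8


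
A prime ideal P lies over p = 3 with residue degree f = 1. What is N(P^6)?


N(P^a) = p^(a*f)
= 3^(6*1)
= 3^6
= 729

729


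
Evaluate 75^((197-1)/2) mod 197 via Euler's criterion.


p = 197 is prime and the exponent is (p-1)/2 = 98, so by Euler's criterion 75^98 = (75/197) = +1 or -1 mod 197.
Compute by square-and-multiply:
  98 = 64 + 32 + 2 (binary 1100010)
  Repeated squaring mod 197: 75^1 = 75, 75^2 = 109, 75^4 = 61, 75^8 = 175, 75^16 = 90, 75^32 = 23, 75^64 = 135
  75^98 = 75^64 * 75^32 * 75^2 = 135 * 23 * 109 mod 197
    135 * 23 = 3105 = 150 mod 197
    150 * 109 = 16350 = 196 mod 197
  75^98 = 196 mod 197
Result 196 = p - 1 = -1 mod 197: 75 is a quadratic non-residue mod 197. As a residue in [0, p-1] the value is 196.
75^98 mod 197 = 196

196


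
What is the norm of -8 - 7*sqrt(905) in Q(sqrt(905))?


N(a + b*sqrt(d)) = a^2 - d*b^2
= (-8)^2 - (905)*(-7)^2
= 64 - 44345
= -44281

-44281


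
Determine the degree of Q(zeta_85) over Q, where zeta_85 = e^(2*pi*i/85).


The degree equals Euler's totient phi(85).
85 = 5 * 17
phi(85) = 64

64


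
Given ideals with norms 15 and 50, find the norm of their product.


N(IJ) = N(I) * N(J)
= 15 * 50
= 750

750


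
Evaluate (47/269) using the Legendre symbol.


p = 269 is prime, so compute (47/269) with the reciprocity algorithm (Jacobi-symbol steps: pull out 2s via (2/n), flip via reciprocity, reduce):
  reciprocity: (47/269) -> +(269/47)
  reduce: (34/47)
  pull out 2: (2/47) = +1  (since 47 mod 8 = 7)
  reciprocity: (17/47) -> +(47/17)
  reduce: (13/17)
  reciprocity: (13/17) -> +(17/13)
  reduce: (4/13)
  pull out 2: (2/13) = -1  (since 13 mod 8 = 5)
  pull out 2: (2/13) = -1  (since 13 mod 8 = 5)
  (1/13) = 1
Product of signs = 1
(47/269) = 1

1


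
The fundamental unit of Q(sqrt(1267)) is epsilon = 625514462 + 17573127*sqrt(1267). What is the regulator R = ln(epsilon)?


epsilon = 625514462 + 17573127*sqrt(1267)
= 1.2510e+09
R = ln(1.2510e+09)
= 20.9472

20.9472


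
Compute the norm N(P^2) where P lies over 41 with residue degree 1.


N(P^a) = p^(a*f)
= 41^(2*1)
= 41^2
= 1681

1681


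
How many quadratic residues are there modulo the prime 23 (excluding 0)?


For prime p, the number of non-zero quadratic residues is (p-1)/2.
= (23-1)/2
= 11

11


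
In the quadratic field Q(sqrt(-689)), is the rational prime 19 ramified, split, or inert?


K = Q(sqrt(-689)). Since d mod 4 = 3, disc(K) = -2756.
Check p | disc: -2756 mod 19 = 18.
p does not divide disc. Compute Legendre symbol (d/p):
14^((19-1)/2) mod 19 = -1
(d/p) = -1, so p is inert: (p) stays prime with e=1, f=2, g=1.
Therefore p is inert.

inert


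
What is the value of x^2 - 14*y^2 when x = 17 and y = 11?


x^2 - d*y^2
= 17^2 - 14*11^2
= 289 - 1694
= -1405

-1405


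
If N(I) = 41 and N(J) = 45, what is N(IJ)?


N(IJ) = N(I) * N(J)
= 41 * 45
= 1845

1845


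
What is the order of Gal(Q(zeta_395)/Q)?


|Gal(Q(zeta_395)/Q)| = phi(395)
= 312

312


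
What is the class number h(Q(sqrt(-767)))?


K = Q(sqrt(-767)). d mod 4 = 1, so D = disc(K) = d = -767
h(K) equals the number of primitive reduced positive-definite forms (a, b, c) = a*x^2 + b*x*y + c*y^2 with b^2 - 4ac = D,
where reduced means |b| <= a <= c, with b >= 0 whenever |b| = a or a = c, and primitive means gcd(a, b, c) = 1.
Reduced forces 3a^2 <= |D| = 767, so 1 <= a <= 15; b must have the parity of D, and c = (b^2 - D)/(4a) must be an integer >= a.
Enumerate a = 1..15, b in [-a, a]:
  a=1: (1, 1, 192)  [1]
  a=2: (2, -1, 96), (2, 1, 96)  [2]
  a=3: (3, -1, 64), (3, 1, 64)  [2]
  a=4: (4, -1, 48), (4, 1, 48)  [2]
  a=5: none
  a=6: (6, -5, 33), (6, -1, 32), (6, 1, 32), (6, 5, 33)  [4]
  a=7: none
  a=8: (8, -1, 24), (8, 1, 24)  [2]
  a=9: (9, -5, 22), (9, 5, 22)  [2]
  a=10: none
  a=11: (11, -5, 18), (11, 5, 18)  [2]
  a=12: (12, -7, 17), (12, -1, 16), (12, 1, 16), (12, 7, 17)  [4]
  a=13: (13, 13, 18)  [1]
  a=14..15: none
Total reduced forms: 1 + 2 + 2 + 2 + 4 + 2 + 2 + 2 + 4 + 1 = 22
h = 22

22


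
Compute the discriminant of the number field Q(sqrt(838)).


For K = Q(sqrt(d)) with d squarefree: disc(K) = d if d = 1 mod 4, and disc(K) = 4d if d = 2 or 3 mod 4.
Here d = 838, and d mod 4 = 2.
d = 2 mod 4, not 1 (O_K = Z[sqrt(d)]), so disc(K) = 4d = 4 * (838) = 3352

3352


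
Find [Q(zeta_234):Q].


The degree equals Euler's totient phi(234).
234 = 2 * 3^2 * 13
phi(234) = 72

72


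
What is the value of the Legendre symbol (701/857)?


p = 857 is prime, so compute (701/857) with the reciprocity algorithm (Jacobi-symbol steps: pull out 2s via (2/n), flip via reciprocity, reduce):
  reciprocity: (701/857) -> +(857/701)
  reduce: (156/701)
  pull out 2: (2/701) = -1  (since 701 mod 8 = 5)
  pull out 2: (2/701) = -1  (since 701 mod 8 = 5)
  reciprocity: (39/701) -> +(701/39)
  reduce: (38/39)
  pull out 2: (2/39) = +1  (since 39 mod 8 = 7)
  reciprocity: (19/39) -> -(39/19)
  reduce: (1/19)
  (1/19) = 1
Product of signs = -1
(701/857) = -1

-1
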